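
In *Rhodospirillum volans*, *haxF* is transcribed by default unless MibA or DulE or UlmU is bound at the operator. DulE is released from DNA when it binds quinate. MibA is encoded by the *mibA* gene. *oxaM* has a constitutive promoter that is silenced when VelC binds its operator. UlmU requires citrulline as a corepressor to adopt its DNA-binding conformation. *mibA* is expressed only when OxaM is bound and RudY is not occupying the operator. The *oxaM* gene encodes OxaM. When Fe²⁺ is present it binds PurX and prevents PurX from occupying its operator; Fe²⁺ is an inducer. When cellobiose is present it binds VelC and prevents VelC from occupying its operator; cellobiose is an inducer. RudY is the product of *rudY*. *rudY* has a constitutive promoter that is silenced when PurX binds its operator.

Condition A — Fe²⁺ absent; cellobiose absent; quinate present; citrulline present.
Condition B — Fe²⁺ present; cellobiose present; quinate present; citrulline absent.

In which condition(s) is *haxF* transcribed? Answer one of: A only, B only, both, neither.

Condition A:
Fe²⁺ is absent, so PurX is active.
With repressor PurX bound, *rudY* is not transcribed.
So RudY is not produced.
Cellobiose is absent, so VelC is active.
With repressor VelC bound, *oxaM* is not transcribed.
So OxaM is not produced.
Required activator OxaM is absent, so *mibA* is not transcribed.
So MibA is not produced.
Quinate is present, so DulE is inactive.
Citrulline is present, so UlmU is active.
With repressor UlmU bound, *haxF* is not transcribed.
→ *haxF* is OFF in A.
Condition B:
Fe²⁺ is present, so PurX is inactive.
With no repressor bound, *rudY* is transcribed.
So RudY is produced and active.
Cellobiose is present, so VelC is inactive.
With no repressor bound, *oxaM* is transcribed.
So OxaM is produced and active.
With repressor RudY bound, *mibA* is not transcribed.
So MibA is not produced.
Quinate is present, so DulE is inactive.
Citrulline is absent, so UlmU is inactive.
With no repressor bound, *haxF* is transcribed.
→ *haxF* is ON in B.

B only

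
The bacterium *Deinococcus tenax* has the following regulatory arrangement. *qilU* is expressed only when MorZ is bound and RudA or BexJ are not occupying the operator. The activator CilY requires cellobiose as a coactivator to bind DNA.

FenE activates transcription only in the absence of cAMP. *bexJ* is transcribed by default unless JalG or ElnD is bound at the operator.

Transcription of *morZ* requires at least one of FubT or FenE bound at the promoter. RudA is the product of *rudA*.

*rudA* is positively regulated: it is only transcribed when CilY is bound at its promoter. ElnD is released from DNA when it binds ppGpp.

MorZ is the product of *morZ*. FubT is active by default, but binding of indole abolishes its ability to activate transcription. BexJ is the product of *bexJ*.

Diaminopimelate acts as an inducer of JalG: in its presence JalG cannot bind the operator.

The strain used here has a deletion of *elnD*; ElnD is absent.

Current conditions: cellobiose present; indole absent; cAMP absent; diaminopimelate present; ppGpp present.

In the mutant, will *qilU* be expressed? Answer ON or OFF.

Cellobiose is present, so CilY is active.
No repressor is bound and CilY is active, so *rudA* is transcribed.
So RudA is produced and active.
Indole is absent, so FubT is active.
cAMP is absent, so FenE is active.
Activator FubT is present, so *morZ* is transcribed.
So MorZ is produced and active.
Diaminopimelate is present, so JalG is inactive.
ElnD is non-functional in this strain, so it has no effect.
With no repressor bound, *bexJ* is transcribed.
So BexJ is produced and active.
With repressor RudA bound, *qilU* is not transcribed.

OFF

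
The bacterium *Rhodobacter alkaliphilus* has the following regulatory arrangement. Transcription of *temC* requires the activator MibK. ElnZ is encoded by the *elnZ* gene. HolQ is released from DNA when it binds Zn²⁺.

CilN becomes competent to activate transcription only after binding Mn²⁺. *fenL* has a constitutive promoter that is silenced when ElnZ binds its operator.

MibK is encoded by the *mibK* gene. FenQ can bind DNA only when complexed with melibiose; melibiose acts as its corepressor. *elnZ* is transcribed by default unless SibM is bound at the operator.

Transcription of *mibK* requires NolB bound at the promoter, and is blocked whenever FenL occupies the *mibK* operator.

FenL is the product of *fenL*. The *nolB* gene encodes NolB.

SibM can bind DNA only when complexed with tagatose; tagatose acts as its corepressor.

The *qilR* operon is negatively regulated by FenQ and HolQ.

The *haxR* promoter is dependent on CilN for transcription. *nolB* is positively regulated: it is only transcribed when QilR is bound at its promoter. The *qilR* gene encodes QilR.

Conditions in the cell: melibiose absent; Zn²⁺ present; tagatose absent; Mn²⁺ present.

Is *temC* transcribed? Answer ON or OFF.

Tagatose is absent, so SibM is inactive.
With no repressor bound, *elnZ* is transcribed.
So ElnZ is produced and active.
With repressor ElnZ bound, *fenL* is not transcribed.
So FenL is not produced.
Melibiose is absent, so FenQ is inactive.
Zn²⁺ is present, so HolQ is inactive.
With no repressor bound, *qilR* is transcribed.
So QilR is produced and active.
No repressor is bound and QilR is active, so *nolB* is transcribed.
So NolB is produced and active.
No repressor is bound and NolB is active, so *mibK* is transcribed.
So MibK is produced and active.
No repressor is bound and MibK is active, so *temC* is transcribed.

ON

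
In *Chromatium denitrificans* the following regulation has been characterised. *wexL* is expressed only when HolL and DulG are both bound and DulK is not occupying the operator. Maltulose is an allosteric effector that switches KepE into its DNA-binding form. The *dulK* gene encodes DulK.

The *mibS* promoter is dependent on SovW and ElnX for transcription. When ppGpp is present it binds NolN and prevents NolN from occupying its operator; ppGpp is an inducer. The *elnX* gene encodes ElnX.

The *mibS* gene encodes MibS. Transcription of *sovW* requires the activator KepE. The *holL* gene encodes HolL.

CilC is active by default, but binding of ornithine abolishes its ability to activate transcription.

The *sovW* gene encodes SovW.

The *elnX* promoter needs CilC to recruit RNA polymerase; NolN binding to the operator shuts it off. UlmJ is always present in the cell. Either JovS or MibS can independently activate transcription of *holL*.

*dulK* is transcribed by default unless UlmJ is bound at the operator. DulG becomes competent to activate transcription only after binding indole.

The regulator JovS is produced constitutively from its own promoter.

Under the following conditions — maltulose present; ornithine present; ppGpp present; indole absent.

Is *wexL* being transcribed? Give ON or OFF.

UlmJ is produced constitutively and is active.
With repressor UlmJ bound, *dulK* is not transcribed.
So DulK is not produced.
JovS is produced constitutively and is active.
Maltulose is present, so KepE is active.
No repressor is bound and KepE is active, so *sovW* is transcribed.
So SovW is produced and active.
Ornithine is present, so CilC is inactive.
ppGpp is present, so NolN is inactive.
Required activator CilC is absent, so *elnX* is not transcribed.
So ElnX is not produced.
Required activator ElnX is absent, so *mibS* is not transcribed.
So MibS is not produced.
Activator JovS is present, so *holL* is transcribed.
So HolL is produced and active.
Indole is absent, so DulG is inactive.
Required activator DulG is absent, so *wexL* is not transcribed.

OFF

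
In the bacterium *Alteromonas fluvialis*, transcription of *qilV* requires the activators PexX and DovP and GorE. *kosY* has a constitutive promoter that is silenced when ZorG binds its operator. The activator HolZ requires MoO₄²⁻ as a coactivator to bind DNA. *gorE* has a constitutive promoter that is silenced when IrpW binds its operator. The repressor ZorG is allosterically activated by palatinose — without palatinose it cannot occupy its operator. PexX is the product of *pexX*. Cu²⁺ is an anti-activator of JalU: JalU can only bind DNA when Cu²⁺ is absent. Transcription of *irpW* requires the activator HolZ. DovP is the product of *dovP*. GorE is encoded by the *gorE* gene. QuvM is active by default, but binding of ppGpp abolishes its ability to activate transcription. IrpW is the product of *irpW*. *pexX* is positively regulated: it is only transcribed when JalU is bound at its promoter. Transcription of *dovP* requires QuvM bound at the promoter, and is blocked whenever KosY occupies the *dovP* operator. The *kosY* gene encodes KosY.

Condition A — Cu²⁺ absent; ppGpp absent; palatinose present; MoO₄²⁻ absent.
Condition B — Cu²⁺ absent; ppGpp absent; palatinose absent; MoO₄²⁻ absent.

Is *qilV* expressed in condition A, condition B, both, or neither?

A only

Condition A:
Cu²⁺ is absent, so JalU is active.
No repressor is bound and JalU is active, so *pexX* is transcribed.
So PexX is produced and active.
ppGpp is absent, so QuvM is active.
Palatinose is present, so ZorG is active.
With repressor ZorG bound, *kosY* is not transcribed.
So KosY is not produced.
No repressor is bound and QuvM is active, so *dovP* is transcribed.
So DovP is produced and active.
MoO₄²⁻ is absent, so HolZ is inactive.
Required activator HolZ is absent, so *irpW* is not transcribed.
So IrpW is not produced.
With no repressor bound, *gorE* is transcribed.
So GorE is produced and active.
No repressor is bound and PexX and DovP and GorE are active, so *qilV* is transcribed.
→ *qilV* is ON in A.
Condition B:
Cu²⁺ is absent, so JalU is active.
No repressor is bound and JalU is active, so *pexX* is transcribed.
So PexX is produced and active.
ppGpp is absent, so QuvM is active.
Palatinose is absent, so ZorG is inactive.
With no repressor bound, *kosY* is transcribed.
So KosY is produced and active.
With repressor KosY bound, *dovP* is not transcribed.
So DovP is not produced.
MoO₄²⁻ is absent, so HolZ is inactive.
Required activator HolZ is absent, so *irpW* is not transcribed.
So IrpW is not produced.
With no repressor bound, *gorE* is transcribed.
So GorE is produced and active.
Required activator DovP is absent, so *qilV* is not transcribed.
→ *qilV* is OFF in B.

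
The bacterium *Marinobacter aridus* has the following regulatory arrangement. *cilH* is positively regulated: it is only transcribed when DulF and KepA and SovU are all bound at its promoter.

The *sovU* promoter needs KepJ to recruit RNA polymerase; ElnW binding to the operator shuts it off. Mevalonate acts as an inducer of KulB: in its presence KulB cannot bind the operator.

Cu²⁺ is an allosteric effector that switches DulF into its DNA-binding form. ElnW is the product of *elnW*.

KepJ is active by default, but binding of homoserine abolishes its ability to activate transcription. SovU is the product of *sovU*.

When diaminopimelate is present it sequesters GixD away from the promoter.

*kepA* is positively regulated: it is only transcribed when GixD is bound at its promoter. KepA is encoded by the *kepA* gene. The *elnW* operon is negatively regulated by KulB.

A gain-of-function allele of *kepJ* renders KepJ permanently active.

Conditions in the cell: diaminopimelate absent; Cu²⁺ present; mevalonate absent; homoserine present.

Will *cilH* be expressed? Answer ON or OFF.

Cu²⁺ is present, so DulF is active.
Diaminopimelate is absent, so GixD is active.
No repressor is bound and GixD is active, so *kepA* is transcribed.
So KepA is produced and active.
Mevalonate is absent, so KulB is active.
With repressor KulB bound, *elnW* is not transcribed.
So ElnW is not produced.
KepJ is constitutively active in this strain.
No repressor is bound and KepJ is active, so *sovU* is transcribed.
So SovU is produced and active.
No repressor is bound and DulF and KepA and SovU are active, so *cilH* is transcribed.

ON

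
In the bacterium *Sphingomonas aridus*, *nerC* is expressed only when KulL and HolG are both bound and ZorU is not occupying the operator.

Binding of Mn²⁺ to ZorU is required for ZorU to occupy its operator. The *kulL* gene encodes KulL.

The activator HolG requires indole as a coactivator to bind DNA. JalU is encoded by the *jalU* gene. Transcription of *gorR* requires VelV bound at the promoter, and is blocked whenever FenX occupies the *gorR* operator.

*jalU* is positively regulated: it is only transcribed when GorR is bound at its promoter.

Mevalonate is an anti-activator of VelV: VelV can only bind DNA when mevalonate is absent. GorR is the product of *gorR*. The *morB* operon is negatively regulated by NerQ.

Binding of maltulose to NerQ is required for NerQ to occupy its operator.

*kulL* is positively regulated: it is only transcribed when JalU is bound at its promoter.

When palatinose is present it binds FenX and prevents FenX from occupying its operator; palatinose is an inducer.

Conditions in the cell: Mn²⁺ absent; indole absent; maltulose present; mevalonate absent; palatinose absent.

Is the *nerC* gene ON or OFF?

OFF

Mevalonate is absent, so VelV is active.
Palatinose is absent, so FenX is active.
With repressor FenX bound, *gorR* is not transcribed.
So GorR is not produced.
Required activator GorR is absent, so *jalU* is not transcribed.
So JalU is not produced.
Required activator JalU is absent, so *kulL* is not transcribed.
So KulL is not produced.
Mn²⁺ is absent, so ZorU is inactive.
Indole is absent, so HolG is inactive.
Required activator KulL is absent, so *nerC* is not transcribed.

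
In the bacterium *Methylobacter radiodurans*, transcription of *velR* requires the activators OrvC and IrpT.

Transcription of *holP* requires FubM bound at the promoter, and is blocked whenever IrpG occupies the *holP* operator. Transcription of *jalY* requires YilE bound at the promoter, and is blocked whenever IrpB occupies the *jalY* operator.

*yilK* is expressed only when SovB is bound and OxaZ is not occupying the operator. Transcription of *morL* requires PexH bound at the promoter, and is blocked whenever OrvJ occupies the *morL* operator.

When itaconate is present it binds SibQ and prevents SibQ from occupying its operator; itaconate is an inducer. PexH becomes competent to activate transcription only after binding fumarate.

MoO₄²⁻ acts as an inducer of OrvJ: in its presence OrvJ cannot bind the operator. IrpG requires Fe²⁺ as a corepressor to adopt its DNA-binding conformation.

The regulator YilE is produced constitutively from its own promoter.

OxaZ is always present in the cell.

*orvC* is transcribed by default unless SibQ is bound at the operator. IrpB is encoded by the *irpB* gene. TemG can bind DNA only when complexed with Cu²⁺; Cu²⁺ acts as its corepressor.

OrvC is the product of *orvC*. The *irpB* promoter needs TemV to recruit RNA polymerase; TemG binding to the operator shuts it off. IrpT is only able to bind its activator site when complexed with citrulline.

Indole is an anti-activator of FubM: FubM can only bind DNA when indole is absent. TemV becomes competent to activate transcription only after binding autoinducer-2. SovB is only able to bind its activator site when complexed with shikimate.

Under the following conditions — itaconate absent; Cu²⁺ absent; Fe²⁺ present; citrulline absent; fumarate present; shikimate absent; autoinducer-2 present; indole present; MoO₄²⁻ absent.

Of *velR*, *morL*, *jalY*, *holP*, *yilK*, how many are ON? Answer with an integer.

Itaconate is absent, so SibQ is active.
With repressor SibQ bound, *orvC* is not transcribed.
So OrvC is not produced.
Citrulline is absent, so IrpT is inactive.
Required activator OrvC is absent, so *velR* is not transcribed.
→ *velR* is OFF.
MoO₄²⁻ is absent, so OrvJ is active.
Fumarate is present, so PexH is active.
With repressor OrvJ bound, *morL* is not transcribed.
→ *morL* is OFF.
YilE is produced constitutively and is active.
Cu²⁺ is absent, so TemG is inactive.
Autoinducer-2 is present, so TemV is active.
No repressor is bound and TemV is active, so *irpB* is transcribed.
So IrpB is produced and active.
With repressor IrpB bound, *jalY* is not transcribed.
→ *jalY* is OFF.
Indole is present, so FubM is inactive.
Fe²⁺ is present, so IrpG is active.
With repressor IrpG bound, *holP* is not transcribed.
→ *holP* is OFF.
OxaZ is produced constitutively and is active.
Shikimate is absent, so SovB is inactive.
With repressor OxaZ bound, *yilK* is not transcribed.
→ *yilK* is OFF.
0 of the 5 genes are transcribed.

0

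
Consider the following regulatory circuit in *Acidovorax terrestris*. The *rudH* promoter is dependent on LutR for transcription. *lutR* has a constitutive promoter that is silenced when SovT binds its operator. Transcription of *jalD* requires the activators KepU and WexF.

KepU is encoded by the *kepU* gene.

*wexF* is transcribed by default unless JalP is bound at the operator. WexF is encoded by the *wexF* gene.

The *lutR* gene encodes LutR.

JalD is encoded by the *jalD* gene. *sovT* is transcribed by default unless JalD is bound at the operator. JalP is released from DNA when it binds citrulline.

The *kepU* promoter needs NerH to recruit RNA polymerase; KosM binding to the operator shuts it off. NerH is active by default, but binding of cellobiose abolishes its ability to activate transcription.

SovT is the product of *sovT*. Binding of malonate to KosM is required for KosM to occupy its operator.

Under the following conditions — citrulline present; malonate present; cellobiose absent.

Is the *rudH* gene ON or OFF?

Malonate is present, so KosM is active.
Cellobiose is absent, so NerH is active.
With repressor KosM bound, *kepU* is not transcribed.
So KepU is not produced.
Citrulline is present, so JalP is inactive.
With no repressor bound, *wexF* is transcribed.
So WexF is produced and active.
Required activator KepU is absent, so *jalD* is not transcribed.
So JalD is not produced.
With no repressor bound, *sovT* is transcribed.
So SovT is produced and active.
With repressor SovT bound, *lutR* is not transcribed.
So LutR is not produced.
Required activator LutR is absent, so *rudH* is not transcribed.

OFF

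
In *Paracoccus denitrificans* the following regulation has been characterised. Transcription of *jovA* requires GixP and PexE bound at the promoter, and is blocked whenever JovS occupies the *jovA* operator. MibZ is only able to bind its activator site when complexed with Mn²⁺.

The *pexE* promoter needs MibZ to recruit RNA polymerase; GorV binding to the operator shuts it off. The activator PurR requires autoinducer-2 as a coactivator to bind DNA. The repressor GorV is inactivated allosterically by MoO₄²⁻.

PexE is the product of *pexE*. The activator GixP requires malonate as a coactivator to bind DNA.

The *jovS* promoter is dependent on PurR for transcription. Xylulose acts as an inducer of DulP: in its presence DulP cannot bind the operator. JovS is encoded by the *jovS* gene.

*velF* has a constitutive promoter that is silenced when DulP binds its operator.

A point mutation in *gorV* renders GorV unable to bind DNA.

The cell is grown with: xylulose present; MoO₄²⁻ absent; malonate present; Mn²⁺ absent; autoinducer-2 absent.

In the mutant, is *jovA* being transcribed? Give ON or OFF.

OFF

Malonate is present, so GixP is active.
GorV is non-functional in this strain, so it has no effect.
Mn²⁺ is absent, so MibZ is inactive.
Required activator MibZ is absent, so *pexE* is not transcribed.
So PexE is not produced.
Autoinducer-2 is absent, so PurR is inactive.
Required activator PurR is absent, so *jovS* is not transcribed.
So JovS is not produced.
Required activator PexE is absent, so *jovA* is not transcribed.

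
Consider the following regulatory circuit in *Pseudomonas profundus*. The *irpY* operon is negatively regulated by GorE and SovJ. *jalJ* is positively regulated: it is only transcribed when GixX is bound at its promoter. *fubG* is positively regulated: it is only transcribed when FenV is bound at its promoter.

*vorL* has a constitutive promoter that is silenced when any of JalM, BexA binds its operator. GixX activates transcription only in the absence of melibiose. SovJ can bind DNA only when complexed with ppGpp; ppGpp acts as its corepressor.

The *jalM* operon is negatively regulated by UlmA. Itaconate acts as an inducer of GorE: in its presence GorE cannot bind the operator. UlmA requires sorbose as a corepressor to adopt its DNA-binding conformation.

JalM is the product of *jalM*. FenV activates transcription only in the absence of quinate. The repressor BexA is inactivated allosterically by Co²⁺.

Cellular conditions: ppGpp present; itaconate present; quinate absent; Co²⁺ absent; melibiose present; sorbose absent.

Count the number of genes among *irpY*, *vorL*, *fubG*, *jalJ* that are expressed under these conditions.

1

Itaconate is present, so GorE is inactive.
ppGpp is present, so SovJ is active.
With repressor SovJ bound, *irpY* is not transcribed.
→ *irpY* is OFF.
Sorbose is absent, so UlmA is inactive.
With no repressor bound, *jalM* is transcribed.
So JalM is produced and active.
Co²⁺ is absent, so BexA is active.
With repressor JalM bound, *vorL* is not transcribed.
→ *vorL* is OFF.
Quinate is absent, so FenV is active.
No repressor is bound and FenV is active, so *fubG* is transcribed.
→ *fubG* is ON.
Melibiose is present, so GixX is inactive.
Required activator GixX is absent, so *jalJ* is not transcribed.
→ *jalJ* is OFF.
1 of the 4 genes is transcribed.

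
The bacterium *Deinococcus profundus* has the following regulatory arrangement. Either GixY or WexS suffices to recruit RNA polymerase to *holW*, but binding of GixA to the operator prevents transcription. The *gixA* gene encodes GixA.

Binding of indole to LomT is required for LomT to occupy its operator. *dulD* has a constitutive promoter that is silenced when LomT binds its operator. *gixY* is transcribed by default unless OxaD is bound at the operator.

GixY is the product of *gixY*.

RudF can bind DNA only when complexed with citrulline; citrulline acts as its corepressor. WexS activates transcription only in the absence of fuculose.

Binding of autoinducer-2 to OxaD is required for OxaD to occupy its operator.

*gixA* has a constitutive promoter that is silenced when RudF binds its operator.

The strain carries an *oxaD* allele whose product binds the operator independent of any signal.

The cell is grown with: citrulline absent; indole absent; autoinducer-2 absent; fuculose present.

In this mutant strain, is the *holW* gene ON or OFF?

OxaD is constitutively active in this strain.
With repressor OxaD bound, *gixY* is not transcribed.
So GixY is not produced.
Fuculose is present, so WexS is inactive.
Citrulline is absent, so RudF is inactive.
With no repressor bound, *gixA* is transcribed.
So GixA is produced and active.
With repressor GixA bound, *holW* is not transcribed.

OFF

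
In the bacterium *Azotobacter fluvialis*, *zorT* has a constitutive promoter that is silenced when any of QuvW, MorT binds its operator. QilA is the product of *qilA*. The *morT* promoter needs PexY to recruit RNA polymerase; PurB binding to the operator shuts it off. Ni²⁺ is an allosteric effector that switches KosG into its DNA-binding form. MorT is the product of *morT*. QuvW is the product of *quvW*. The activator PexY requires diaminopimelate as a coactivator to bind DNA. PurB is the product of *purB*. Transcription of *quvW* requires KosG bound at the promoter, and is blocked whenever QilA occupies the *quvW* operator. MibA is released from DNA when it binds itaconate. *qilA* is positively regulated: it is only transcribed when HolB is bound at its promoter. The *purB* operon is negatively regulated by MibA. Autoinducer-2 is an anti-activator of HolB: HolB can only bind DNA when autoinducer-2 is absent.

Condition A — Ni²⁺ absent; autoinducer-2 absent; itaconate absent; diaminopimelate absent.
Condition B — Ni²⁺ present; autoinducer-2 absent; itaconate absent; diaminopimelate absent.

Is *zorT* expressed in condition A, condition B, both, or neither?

both

Condition A:
Ni²⁺ is absent, so KosG is inactive.
Autoinducer-2 is absent, so HolB is active.
No repressor is bound and HolB is active, so *qilA* is transcribed.
So QilA is produced and active.
With repressor QilA bound, *quvW* is not transcribed.
So QuvW is not produced.
Itaconate is absent, so MibA is active.
With repressor MibA bound, *purB* is not transcribed.
So PurB is not produced.
Diaminopimelate is absent, so PexY is inactive.
Required activator PexY is absent, so *morT* is not transcribed.
So MorT is not produced.
With no repressor bound, *zorT* is transcribed.
→ *zorT* is ON in A.
Condition B:
Ni²⁺ is present, so KosG is active.
Autoinducer-2 is absent, so HolB is active.
No repressor is bound and HolB is active, so *qilA* is transcribed.
So QilA is produced and active.
With repressor QilA bound, *quvW* is not transcribed.
So QuvW is not produced.
Itaconate is absent, so MibA is active.
With repressor MibA bound, *purB* is not transcribed.
So PurB is not produced.
Diaminopimelate is absent, so PexY is inactive.
Required activator PexY is absent, so *morT* is not transcribed.
So MorT is not produced.
With no repressor bound, *zorT* is transcribed.
→ *zorT* is ON in B.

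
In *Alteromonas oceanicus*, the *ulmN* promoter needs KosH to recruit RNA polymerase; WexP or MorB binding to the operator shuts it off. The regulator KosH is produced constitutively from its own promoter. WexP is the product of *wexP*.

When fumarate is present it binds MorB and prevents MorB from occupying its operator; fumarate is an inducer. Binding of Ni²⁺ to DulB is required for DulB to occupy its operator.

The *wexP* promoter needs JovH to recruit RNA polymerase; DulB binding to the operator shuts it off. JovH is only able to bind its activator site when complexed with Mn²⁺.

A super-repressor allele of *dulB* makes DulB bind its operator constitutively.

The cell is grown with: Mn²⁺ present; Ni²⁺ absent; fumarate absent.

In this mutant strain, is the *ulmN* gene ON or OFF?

OFF

KosH is produced constitutively and is active.
Mn²⁺ is present, so JovH is active.
DulB is constitutively active in this strain.
With repressor DulB bound, *wexP* is not transcribed.
So WexP is not produced.
Fumarate is absent, so MorB is active.
With repressor MorB bound, *ulmN* is not transcribed.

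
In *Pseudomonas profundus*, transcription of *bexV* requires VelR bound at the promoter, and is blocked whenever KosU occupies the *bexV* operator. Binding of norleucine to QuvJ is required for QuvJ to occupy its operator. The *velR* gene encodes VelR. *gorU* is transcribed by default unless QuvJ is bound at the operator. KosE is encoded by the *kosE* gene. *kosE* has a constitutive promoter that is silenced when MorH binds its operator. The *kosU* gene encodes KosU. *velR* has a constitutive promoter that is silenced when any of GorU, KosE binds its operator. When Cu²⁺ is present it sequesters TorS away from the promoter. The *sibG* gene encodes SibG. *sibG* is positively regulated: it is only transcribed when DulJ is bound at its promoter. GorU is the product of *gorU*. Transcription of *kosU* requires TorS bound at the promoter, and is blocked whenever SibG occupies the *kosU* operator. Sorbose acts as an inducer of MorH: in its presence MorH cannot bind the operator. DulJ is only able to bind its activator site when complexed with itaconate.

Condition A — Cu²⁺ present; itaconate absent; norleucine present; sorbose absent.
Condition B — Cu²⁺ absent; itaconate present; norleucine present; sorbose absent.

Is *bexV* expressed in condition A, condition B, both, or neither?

Condition A:
Cu²⁺ is present, so TorS is inactive.
Itaconate is absent, so DulJ is inactive.
Required activator DulJ is absent, so *sibG* is not transcribed.
So SibG is not produced.
Required activator TorS is absent, so *kosU* is not transcribed.
So KosU is not produced.
Norleucine is present, so QuvJ is active.
With repressor QuvJ bound, *gorU* is not transcribed.
So GorU is not produced.
Sorbose is absent, so MorH is active.
With repressor MorH bound, *kosE* is not transcribed.
So KosE is not produced.
With no repressor bound, *velR* is transcribed.
So VelR is produced and active.
No repressor is bound and VelR is active, so *bexV* is transcribed.
→ *bexV* is ON in A.
Condition B:
Cu²⁺ is absent, so TorS is active.
Itaconate is present, so DulJ is active.
No repressor is bound and DulJ is active, so *sibG* is transcribed.
So SibG is produced and active.
With repressor SibG bound, *kosU* is not transcribed.
So KosU is not produced.
Norleucine is present, so QuvJ is active.
With repressor QuvJ bound, *gorU* is not transcribed.
So GorU is not produced.
Sorbose is absent, so MorH is active.
With repressor MorH bound, *kosE* is not transcribed.
So KosE is not produced.
With no repressor bound, *velR* is transcribed.
So VelR is produced and active.
No repressor is bound and VelR is active, so *bexV* is transcribed.
→ *bexV* is ON in B.

both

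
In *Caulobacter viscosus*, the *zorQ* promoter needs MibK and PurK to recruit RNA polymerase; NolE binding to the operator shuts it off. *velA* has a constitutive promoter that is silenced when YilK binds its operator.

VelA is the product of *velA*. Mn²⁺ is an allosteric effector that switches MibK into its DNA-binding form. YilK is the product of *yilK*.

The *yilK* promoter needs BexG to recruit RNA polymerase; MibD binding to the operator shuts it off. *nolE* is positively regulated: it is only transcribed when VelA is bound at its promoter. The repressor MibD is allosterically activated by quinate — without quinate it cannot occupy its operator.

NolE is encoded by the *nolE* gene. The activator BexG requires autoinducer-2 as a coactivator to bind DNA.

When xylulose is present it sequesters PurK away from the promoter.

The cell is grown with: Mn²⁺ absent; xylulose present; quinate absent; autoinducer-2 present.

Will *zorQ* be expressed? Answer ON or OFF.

OFF

Autoinducer-2 is present, so BexG is active.
Quinate is absent, so MibD is inactive.
No repressor is bound and BexG is active, so *yilK* is transcribed.
So YilK is produced and active.
With repressor YilK bound, *velA* is not transcribed.
So VelA is not produced.
Required activator VelA is absent, so *nolE* is not transcribed.
So NolE is not produced.
Mn²⁺ is absent, so MibK is inactive.
Xylulose is present, so PurK is inactive.
Required activator MibK is absent, so *zorQ* is not transcribed.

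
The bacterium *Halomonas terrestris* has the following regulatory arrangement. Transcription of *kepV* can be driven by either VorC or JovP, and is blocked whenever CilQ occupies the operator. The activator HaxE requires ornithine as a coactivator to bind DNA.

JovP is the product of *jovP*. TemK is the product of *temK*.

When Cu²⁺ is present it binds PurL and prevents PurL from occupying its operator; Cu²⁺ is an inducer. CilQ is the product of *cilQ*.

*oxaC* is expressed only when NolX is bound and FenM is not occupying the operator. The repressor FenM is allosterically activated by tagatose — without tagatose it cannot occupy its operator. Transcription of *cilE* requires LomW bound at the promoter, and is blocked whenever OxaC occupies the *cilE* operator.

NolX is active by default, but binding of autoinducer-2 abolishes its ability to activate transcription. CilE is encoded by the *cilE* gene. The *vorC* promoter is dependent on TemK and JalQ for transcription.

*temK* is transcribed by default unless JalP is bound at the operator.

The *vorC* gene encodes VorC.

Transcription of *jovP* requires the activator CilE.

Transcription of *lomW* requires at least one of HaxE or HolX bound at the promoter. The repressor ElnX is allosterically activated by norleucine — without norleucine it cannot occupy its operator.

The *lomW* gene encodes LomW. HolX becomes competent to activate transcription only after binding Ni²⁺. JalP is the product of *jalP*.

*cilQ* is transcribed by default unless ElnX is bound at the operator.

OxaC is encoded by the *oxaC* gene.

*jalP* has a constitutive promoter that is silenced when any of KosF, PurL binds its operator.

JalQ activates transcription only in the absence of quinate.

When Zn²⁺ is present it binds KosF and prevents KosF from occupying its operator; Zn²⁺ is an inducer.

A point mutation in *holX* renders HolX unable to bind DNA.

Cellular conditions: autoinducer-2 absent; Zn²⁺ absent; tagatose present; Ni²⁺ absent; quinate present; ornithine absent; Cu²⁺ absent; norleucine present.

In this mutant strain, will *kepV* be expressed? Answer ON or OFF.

Zn²⁺ is absent, so KosF is active.
Cu²⁺ is absent, so PurL is active.
With repressor KosF bound, *jalP* is not transcribed.
So JalP is not produced.
With no repressor bound, *temK* is transcribed.
So TemK is produced and active.
Quinate is present, so JalQ is inactive.
Required activator JalQ is absent, so *vorC* is not transcribed.
So VorC is not produced.
Norleucine is present, so ElnX is active.
With repressor ElnX bound, *cilQ* is not transcribed.
So CilQ is not produced.
Ornithine is absent, so HaxE is inactive.
HolX is non-functional in this strain, so it has no effect.
No activator is available at the *lomW* promoter, so *lomW* is not transcribed.
So LomW is not produced.
Tagatose is present, so FenM is active.
Autoinducer-2 is absent, so NolX is active.
With repressor FenM bound, *oxaC* is not transcribed.
So OxaC is not produced.
Required activator LomW is absent, so *cilE* is not transcribed.
So CilE is not produced.
Required activator CilE is absent, so *jovP* is not transcribed.
So JovP is not produced.
No activator is available at the *kepV* promoter, so *kepV* is not transcribed.

OFF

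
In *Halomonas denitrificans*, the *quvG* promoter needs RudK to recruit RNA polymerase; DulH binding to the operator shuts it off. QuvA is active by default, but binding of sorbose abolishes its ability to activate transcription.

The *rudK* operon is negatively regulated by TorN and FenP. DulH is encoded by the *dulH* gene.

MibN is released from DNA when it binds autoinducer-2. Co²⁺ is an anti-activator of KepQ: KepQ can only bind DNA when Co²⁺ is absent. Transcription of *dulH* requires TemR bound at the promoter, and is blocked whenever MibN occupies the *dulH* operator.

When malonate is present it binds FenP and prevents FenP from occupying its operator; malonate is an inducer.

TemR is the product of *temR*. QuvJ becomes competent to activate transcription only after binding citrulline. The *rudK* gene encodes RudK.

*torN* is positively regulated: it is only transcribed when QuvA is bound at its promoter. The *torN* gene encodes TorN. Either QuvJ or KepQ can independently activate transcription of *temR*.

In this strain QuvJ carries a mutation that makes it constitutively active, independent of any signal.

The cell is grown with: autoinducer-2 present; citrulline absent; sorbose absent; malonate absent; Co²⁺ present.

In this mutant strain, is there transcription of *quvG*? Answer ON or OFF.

QuvJ is constitutively active in this strain.
Co²⁺ is present, so KepQ is inactive.
Activator QuvJ is present, so *temR* is transcribed.
So TemR is produced and active.
Autoinducer-2 is present, so MibN is inactive.
No repressor is bound and TemR is active, so *dulH* is transcribed.
So DulH is produced and active.
Sorbose is absent, so QuvA is active.
No repressor is bound and QuvA is active, so *torN* is transcribed.
So TorN is produced and active.
Malonate is absent, so FenP is active.
With repressor TorN bound, *rudK* is not transcribed.
So RudK is not produced.
With repressor DulH bound, *quvG* is not transcribed.

OFF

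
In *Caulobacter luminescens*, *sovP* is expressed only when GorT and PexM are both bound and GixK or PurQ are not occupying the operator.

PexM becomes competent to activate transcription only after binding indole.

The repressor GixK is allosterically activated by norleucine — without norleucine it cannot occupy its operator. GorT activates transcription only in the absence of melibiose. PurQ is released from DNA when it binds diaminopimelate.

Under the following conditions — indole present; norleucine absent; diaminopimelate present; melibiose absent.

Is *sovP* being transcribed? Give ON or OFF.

Norleucine is absent, so GixK is inactive.
Melibiose is absent, so GorT is active.
Diaminopimelate is present, so PurQ is inactive.
Indole is present, so PexM is active.
No repressor is bound and GorT and PexM are active, so *sovP* is transcribed.

ON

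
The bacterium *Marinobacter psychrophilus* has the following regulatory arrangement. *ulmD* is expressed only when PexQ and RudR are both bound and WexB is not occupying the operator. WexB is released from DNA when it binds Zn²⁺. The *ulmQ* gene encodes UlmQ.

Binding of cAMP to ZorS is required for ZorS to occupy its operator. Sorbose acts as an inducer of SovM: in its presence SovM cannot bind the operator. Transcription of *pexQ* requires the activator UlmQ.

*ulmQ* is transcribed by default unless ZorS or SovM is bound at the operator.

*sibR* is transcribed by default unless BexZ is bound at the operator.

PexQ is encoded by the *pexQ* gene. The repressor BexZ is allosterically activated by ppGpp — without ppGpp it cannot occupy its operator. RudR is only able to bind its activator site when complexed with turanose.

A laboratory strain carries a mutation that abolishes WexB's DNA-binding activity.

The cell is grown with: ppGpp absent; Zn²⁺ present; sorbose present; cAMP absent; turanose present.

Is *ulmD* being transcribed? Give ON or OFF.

ON

WexB is non-functional in this strain, so it has no effect.
cAMP is absent, so ZorS is inactive.
Sorbose is present, so SovM is inactive.
With no repressor bound, *ulmQ* is transcribed.
So UlmQ is produced and active.
No repressor is bound and UlmQ is active, so *pexQ* is transcribed.
So PexQ is produced and active.
Turanose is present, so RudR is active.
No repressor is bound and PexQ and RudR are active, so *ulmD* is transcribed.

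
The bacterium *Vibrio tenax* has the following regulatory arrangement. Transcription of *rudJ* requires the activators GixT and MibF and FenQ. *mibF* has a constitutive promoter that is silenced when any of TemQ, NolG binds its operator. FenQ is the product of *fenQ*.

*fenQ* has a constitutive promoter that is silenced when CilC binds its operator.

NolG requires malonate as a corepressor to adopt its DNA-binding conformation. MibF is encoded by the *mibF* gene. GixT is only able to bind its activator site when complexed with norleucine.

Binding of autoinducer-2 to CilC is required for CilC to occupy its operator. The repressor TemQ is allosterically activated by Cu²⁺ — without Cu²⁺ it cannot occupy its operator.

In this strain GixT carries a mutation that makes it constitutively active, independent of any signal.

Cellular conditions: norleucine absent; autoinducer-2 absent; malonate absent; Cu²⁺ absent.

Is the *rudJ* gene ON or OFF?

ON

GixT is constitutively active in this strain.
Cu²⁺ is absent, so TemQ is inactive.
Malonate is absent, so NolG is inactive.
With no repressor bound, *mibF* is transcribed.
So MibF is produced and active.
Autoinducer-2 is absent, so CilC is inactive.
With no repressor bound, *fenQ* is transcribed.
So FenQ is produced and active.
No repressor is bound and GixT and MibF and FenQ are active, so *rudJ* is transcribed.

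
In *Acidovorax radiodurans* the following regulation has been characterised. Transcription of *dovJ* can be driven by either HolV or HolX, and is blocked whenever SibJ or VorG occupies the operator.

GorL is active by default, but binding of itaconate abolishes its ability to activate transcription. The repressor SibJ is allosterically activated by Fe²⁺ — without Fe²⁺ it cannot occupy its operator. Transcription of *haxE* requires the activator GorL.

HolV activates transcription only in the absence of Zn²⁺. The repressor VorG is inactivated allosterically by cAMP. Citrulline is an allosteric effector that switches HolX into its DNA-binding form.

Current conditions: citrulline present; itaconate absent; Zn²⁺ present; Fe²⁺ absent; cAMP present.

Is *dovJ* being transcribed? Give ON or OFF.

Fe²⁺ is absent, so SibJ is inactive.
cAMP is present, so VorG is inactive.
Zn²⁺ is present, so HolV is inactive.
Citrulline is present, so HolX is active.
Activator HolX is present, so *dovJ* is transcribed.

ON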